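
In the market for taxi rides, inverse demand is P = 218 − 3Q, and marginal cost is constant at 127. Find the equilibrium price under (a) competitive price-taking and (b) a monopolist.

Competition: P = 127; Monopoly: P = 172.5

Perfect competition: P = MC = 127, so 218 − 3Q = 127 and Q = 91/3.
Monopoly sets MR = MC: 218 − 6Q = 127 ⇒ Q = 91/6, P = 218 − 3·91/6 = 172.5.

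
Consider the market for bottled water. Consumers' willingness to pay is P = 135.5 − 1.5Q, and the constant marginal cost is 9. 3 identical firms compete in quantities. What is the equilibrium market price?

With 3 symmetric Cournot firms, each firm's FOC gives 135.5 − 6q = 9, so q = 253/12, Q = 3·253/12 = 63.25, and P = 40.625.

P = 40.625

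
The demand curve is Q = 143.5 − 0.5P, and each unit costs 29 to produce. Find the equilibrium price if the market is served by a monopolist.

Inverting demand: P = 287 − 2Q.
A monopolist chooses Q where MR = MC. MR = 287 − 4Q; setting this equal to 29 gives Q = 64.5 and P = 158.

P = 158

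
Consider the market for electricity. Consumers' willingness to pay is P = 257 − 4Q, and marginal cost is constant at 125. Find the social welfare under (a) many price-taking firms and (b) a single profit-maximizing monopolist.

Competitive firms price at marginal cost: P = 125, giving Q = 33.
CS = ½·(257 − 125)·33 = 2178; PS = (125 − 125)·33 = 0; TS = 2178.
A monopolist chooses Q where MR = MC. MR = 257 − 8Q; setting this equal to 125 gives Q = 16.5 and P = 191.
CS = ½·(257 − 191)·16.5 = 544.5; PS = (191 − 125)·16.5 = 1089; TS = 1633.5.

Competition: TS = 2178; Monopoly: TS = 1633.5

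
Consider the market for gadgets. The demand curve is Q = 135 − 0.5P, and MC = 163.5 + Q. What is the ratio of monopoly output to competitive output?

Inverting demand: P = 270 − 2Q.
A monopolist chooses Q where MR = MC. MR = 270 − 4Q; setting this equal to 163.5 + Q gives Q = 21.3 and P = 227.4.
Competitive equilibrium sets price equal to marginal cost: 270 − 2Q = 163.5 + Q, so Q = 35.5 and P = 199.
Ratio Q_m/Q_c = 21.3/35.5 = 0.6.

Q_m/Q_c = 0.6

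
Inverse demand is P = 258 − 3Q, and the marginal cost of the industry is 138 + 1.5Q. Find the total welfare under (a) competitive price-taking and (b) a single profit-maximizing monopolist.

Competitive equilibrium sets price equal to marginal cost: 258 − 3Q = 138 + 1.5Q, so Q = 80/3 and P = 178.
CS = ½·(258 − 178)·80/3 = 3200/3; PS = (178·80/3 − 138·80/3 − ½·1.5·(80/3)²) = 1600/3; TS = 1600.
A monopolist chooses Q where MR = MC. MR = 258 − 6Q; setting this equal to 138 + 1.5Q gives Q = 16 and P = 210.
CS = ½·(258 − 210)·16 = 384; PS = (210·16 − 138·16 − ½·1.5·16²) = 960; TS = 1344.

Competition: TS = 1600; Monopoly: TS = 1344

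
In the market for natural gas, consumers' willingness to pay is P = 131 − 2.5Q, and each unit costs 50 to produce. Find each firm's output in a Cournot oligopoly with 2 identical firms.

With 2 symmetric Cournot firms, each firm's FOC gives 131 − 7.5q = 50, so q = 10.8, Q = 2·10.8 = 21.6, and P = 77.

q_i = 10.8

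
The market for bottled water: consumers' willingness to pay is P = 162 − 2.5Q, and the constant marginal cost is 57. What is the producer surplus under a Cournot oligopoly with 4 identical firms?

PS = 705.6

With 4 symmetric Cournot firms, each firm's FOC gives 162 − 12.5q = 57, so q = 8.4, Q = 4·8.4 = 33.6, and P = 78.
PS = (78 − 57)·33.6 = 705.6.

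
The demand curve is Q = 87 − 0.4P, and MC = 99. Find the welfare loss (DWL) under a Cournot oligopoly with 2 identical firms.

DWL = 312.05

Inverting demand: P = 217.5 − 2.5Q.
Under competition P = MC = 99, so Q = (217.5 − 99)/2.5 = 47.4.
In a 2-firm Cournot equilibrium, symmetry and the first-order condition give q = (217.5 − 99)/(7.5) = 15.8. So Q = 31.6 and P = 138.5.
DWL is the triangle between Q = 31.6 and Q = 47.4: ½·(47.4 − 31.6)·(138.5 − 99) = 312.05.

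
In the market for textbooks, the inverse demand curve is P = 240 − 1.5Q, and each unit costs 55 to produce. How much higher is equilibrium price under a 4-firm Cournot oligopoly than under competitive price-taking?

Competitive firms price at marginal cost: P = 55, giving Q = 370/3.
Cournot with 4 identical firms: the symmetric best-response condition is 240 − 7.5q = 55. Each firm produces q = 74/3, total output Q = 296/3, price P = 92.
Change in equilibrium price: 92 − 55 = 37.

P rises by 37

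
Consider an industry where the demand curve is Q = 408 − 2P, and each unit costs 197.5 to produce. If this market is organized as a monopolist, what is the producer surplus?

Inverting demand: P = 204 − 0.5Q.
A monopolist chooses Q where MR = MC. MR = 204 − Q; setting this equal to 197.5 gives Q = 6.5 and P = 200.75.
PS = (200.75 − 197.5)·6.5 = 21.125.

PS = 21.125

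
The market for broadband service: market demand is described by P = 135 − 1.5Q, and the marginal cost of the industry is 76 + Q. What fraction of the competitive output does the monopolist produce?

The monopolist equates marginal revenue to marginal cost: 135 − 3Q = 76 + Q, so Q = 14.75. From demand, P = 112.875.
Under competition P = MC: 135 − 1.5Q = 76 + Q ⇒ Q = 23.6, P = 99.6.
Ratio Q_m/Q_c = 14.75/23.6 = 0.625.

Q_m/Q_c = 0.625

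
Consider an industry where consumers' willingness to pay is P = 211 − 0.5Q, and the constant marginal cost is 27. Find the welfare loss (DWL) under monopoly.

Under competition P = MC = 27, so Q = (211 − 27)/0.5 = 368.
A monopolist chooses Q where MR = MC. MR = 211 − Q; setting this equal to 27 gives Q = 184 and P = 119.
DWL is the triangle between Q = 184 and Q = 368: ½·(368 − 184)·(119 − 27) = 8464.

DWL = 8464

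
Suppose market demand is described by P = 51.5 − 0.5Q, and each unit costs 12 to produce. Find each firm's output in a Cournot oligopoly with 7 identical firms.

q_i = 9.875

Cournot with 7 identical firms: the symmetric best-response condition is 51.5 − 4q = 12. Each firm produces q = 9.875, total output Q = 69.125, price P = 271/16.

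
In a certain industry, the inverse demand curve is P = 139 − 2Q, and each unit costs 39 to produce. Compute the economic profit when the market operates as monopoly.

A monopolist chooses Q where MR = MC. MR = 139 − 4Q; setting this equal to 39 gives Q = 25 and P = 89.
Profit = (89 − 39)·25 = 1250.

Profit = 1250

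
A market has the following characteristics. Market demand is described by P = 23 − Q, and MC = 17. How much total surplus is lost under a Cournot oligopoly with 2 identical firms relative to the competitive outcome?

Competitive firms price at marginal cost: P = 17, giving Q = 6.
Cournot with 2 identical firms: the symmetric best-response condition is 23 − 3q = 17. Each firm produces q = 2, total output Q = 4, price P = 19.
DWL is the triangle between Q = 4 and Q = 6: ½·(6 − 4)·(19 − 17) = 2.

DWL = 2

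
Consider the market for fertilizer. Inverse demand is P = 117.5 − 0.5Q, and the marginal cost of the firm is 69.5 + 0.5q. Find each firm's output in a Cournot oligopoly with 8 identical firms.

q_i = 9.6

With 8 symmetric Cournot firms, each firm's FOC gives 117.5 − 4.5q = 69.5 + 0.5q, so q = 9.6, Q = 8·9.6 = 76.8, and P = 79.1.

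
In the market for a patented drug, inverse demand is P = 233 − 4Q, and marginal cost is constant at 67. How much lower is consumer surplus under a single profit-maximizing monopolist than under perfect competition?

Competitive firms price at marginal cost: P = 67, giving Q = 41.5.
CS = ½·(233 − 67)·41.5 = 3444.5.
The monopolist equates marginal revenue to marginal cost: 233 − 8Q = 67, so Q = 20.75. From demand, P = 150.
CS = ½·(233 − 150)·20.75 = 861.125.
Change in consumer surplus: 861.125 − 3444.5 = −2583.375.

CS falls by 2583.375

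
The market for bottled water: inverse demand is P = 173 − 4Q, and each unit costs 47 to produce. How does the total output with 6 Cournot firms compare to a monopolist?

With 6 symmetric Cournot firms, each firm's FOC gives 173 − 28q = 47, so q = 4.5, Q = 6·4.5 = 27, and P = 65.
A monopolist chooses Q where MR = MC. MR = 173 − 8Q; setting this equal to 47 gives Q = 15.75 and P = 110.

Cournot: Q = 27; Monopoly: Q = 15.75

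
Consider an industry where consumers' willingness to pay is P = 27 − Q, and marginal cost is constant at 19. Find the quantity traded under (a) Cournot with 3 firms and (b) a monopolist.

In a 3-firm Cournot equilibrium, symmetry and the first-order condition give q = (27 − 19)/(4) = 2. So Q = 6 and P = 21.
A monopolist chooses Q where MR = MC. MR = 27 − 2Q; setting this equal to 19 gives Q = 4 and P = 23.

Cournot: Q = 6; Monopoly: Q = 4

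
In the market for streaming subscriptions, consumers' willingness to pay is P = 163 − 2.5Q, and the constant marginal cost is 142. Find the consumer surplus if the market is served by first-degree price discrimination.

With perfect price discrimination, output is the efficient level Q = 8.4 (where demand meets MC), but every buyer pays their willingness to pay: CS = 0 and PS = total surplus.
CS = 0.

CS = 0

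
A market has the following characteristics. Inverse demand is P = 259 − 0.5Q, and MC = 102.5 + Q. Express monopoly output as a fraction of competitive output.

A monopolist chooses Q where MR = MC. MR = 259 − Q; setting this equal to 102.5 + Q gives Q = 78.25 and P = 219.875.
Competitive equilibrium sets price equal to marginal cost: 259 − 0.5Q = 102.5 + Q, so Q = 313/3 and P = 1241/6.
Ratio Q_m/Q_c = 78.25/(313/3) = 0.75.

Q_m/Q_c = 0.75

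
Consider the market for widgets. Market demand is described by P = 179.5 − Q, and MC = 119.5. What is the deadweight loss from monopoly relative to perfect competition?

DWL = 450

Perfect competition: P = MC = 119.5, so 179.5 − Q = 119.5 and Q = 60.
A monopolist chooses Q where MR = MC. MR = 179.5 − 2Q; setting this equal to 119.5 gives Q = 30 and P = 149.5.
DWL is the triangle between Q = 30 and Q = 60: ½·(60 − 30)·(149.5 − 119.5) = 450.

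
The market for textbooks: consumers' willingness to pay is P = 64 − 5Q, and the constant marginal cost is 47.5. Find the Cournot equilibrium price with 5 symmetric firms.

P = 50.25

With 5 symmetric Cournot firms, each firm's FOC gives 64 − 30q = 47.5, so q = 0.55, Q = 5·0.55 = 2.75, and P = 50.25.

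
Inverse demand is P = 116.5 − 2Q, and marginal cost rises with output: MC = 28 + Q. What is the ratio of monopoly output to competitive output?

Monopoly sets MR = MC: 116.5 − 4Q = 28 + Q ⇒ Q = 17.7, P = 116.5 − 2·17.7 = 81.1.
Competitive equilibrium sets price equal to marginal cost: 116.5 − 2Q = 28 + Q, so Q = 29.5 and P = 57.5.
Ratio Q_m/Q_c = 17.7/29.5 = 0.6.

Q_m/Q_c = 0.6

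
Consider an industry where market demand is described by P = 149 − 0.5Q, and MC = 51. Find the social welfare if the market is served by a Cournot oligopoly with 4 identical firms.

In a 4-firm Cournot equilibrium, symmetry and the first-order condition give q = (149 − 51)/(2.5) = 39.2. So Q = 156.8 and P = 70.6.
CS = ½·(149 − 70.6)·156.8 = 6146.56; PS = (70.6 − 51)·156.8 = 3073.28; TS = 9219.84.

TS = 9219.84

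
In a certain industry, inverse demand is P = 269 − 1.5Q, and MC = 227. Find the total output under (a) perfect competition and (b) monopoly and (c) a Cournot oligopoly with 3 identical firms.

Perfect competition: P = MC = 227, so 269 − 1.5Q = 227 and Q = 28.
The monopolist equates marginal revenue to marginal cost: 269 − 3Q = 227, so Q = 14. From demand, P = 248.
Cournot with 3 identical firms: the symmetric best-response condition is 269 − 6q = 227. Each firm produces q = 7, total output Q = 21, price P = 237.5.

Competition: Q = 28; Monopoly: Q = 14; Cournot: Q = 21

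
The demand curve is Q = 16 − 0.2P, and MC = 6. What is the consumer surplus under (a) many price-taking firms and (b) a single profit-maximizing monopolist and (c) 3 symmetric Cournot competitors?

Inverting demand: P = 80 − 5Q.
Perfect competition: P = MC = 6, so 80 − 5Q = 6 and Q = 14.8.
CS = ½·(80 − 6)·14.8 = 547.6.
Monopoly sets MR = MC: 80 − 10Q = 6 ⇒ Q = 7.4, P = 80 − 5·7.4 = 43.
CS = ½·(80 − 43)·7.4 = 136.9.
In a 3-firm Cournot equilibrium, symmetry and the first-order condition give q = (80 − 6)/(20) = 3.7. So Q = 11.1 and P = 24.5.
CS = ½·(80 − 24.5)·11.1 = 308.025.

Competition: CS = 547.6; Monopoly: CS = 136.9; Cournot: CS = 308.025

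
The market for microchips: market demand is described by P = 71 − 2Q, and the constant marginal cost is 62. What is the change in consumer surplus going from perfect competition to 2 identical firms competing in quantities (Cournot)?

CS falls by 11.25

Perfect competition: P = MC = 62, so 71 − 2Q = 62 and Q = 4.5.
CS = ½·(71 − 62)·4.5 = 20.25.
In a 2-firm Cournot equilibrium, symmetry and the first-order condition give q = (71 − 62)/(6) = 1.5. So Q = 3 and P = 65.
CS = ½·(71 − 65)·3 = 9.
Change in consumer surplus: 9 − 20.25 = −11.25.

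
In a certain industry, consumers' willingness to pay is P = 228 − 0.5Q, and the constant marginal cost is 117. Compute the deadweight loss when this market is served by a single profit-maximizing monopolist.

DWL = 3080.25

Under competition P = MC = 117, so Q = (228 − 117)/0.5 = 222.
The monopolist equates marginal revenue to marginal cost: 228 − Q = 117, so Q = 111. From demand, P = 172.5.
DWL is the triangle between Q = 111 and Q = 222: ½·(222 − 111)·(172.5 − 117) = 3080.25.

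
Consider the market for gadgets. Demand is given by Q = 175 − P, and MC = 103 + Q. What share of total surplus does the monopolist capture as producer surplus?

PS/TS = 0.75

Inverting demand: P = 175 − Q.
The monopolist equates marginal revenue to marginal cost: 175 − 2Q = 103 + Q, so Q = 24. From demand, P = 151.
CS = ½·(175 − 151)·24 = 288.
PS = P·Q − VC(Q) = 151·24 − (103·24 + ½·1·24²) = 864.
Share captured = PS/TS = 864/1152 = 0.75.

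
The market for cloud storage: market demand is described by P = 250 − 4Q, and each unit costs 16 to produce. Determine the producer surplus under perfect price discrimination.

PS = 6844.5

Under first-degree price discrimination the firm charges each unit its demand price and produces up to where P = MC, i.e. Q = 58.5. Consumer surplus is zero; producer surplus equals total surplus.
PS = ½·(250 − 16)·58.5 = 6844.5.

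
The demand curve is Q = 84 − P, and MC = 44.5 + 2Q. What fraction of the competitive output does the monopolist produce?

Inverting demand: P = 84 − Q.
A monopolist chooses Q where MR = MC. MR = 84 − 2Q; setting this equal to 44.5 + 2Q gives Q = 9.875 and P = 74.125.
Under competition P = MC: 84 − Q = 44.5 + 2Q ⇒ Q = 79/6, P = 425/6.
Ratio Q_m/Q_c = 9.875/(79/6) = 0.75.

Q_m/Q_c = 0.75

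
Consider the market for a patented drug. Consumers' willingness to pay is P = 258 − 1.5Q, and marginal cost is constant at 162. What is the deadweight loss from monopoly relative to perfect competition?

Perfect competition: P = MC = 162, so 258 − 1.5Q = 162 and Q = 64.
A monopolist chooses Q where MR = MC. MR = 258 − 3Q; setting this equal to 162 gives Q = 32 and P = 210.
DWL is the triangle between Q = 32 and Q = 64: ½·(64 − 32)·(210 − 162) = 768.

DWL = 768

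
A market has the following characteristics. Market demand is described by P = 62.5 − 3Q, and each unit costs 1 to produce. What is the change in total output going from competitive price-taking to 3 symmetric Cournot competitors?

Under competition P = MC = 1, so Q = (62.5 − 1)/3 = 20.5.
In a 3-firm Cournot equilibrium, symmetry and the first-order condition give q = (62.5 − 1)/(12) = 5.125. So Q = 15.375 and P = 16.375.
Change in total output: 15.375 − 20.5 = −5.125.

Q falls by 5.125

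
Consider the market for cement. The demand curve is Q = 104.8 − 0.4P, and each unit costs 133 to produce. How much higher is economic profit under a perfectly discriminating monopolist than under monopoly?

Inverting demand: P = 262 − 2.5Q.
Monopoly sets MR = MC: 262 − 5Q = 133 ⇒ Q = 25.8, P = 262 − 2.5·25.8 = 197.5.
Profit = (197.5 − 133)·25.8 = 1664.1.
With perfect price discrimination, output is the efficient level Q = 51.6 (where demand meets MC), but every buyer pays their willingness to pay: CS = 0 and PS = total surplus.
PS equals the full surplus area, 3328.2. Profit = 3328.2 = 3328.2.
Change in economic profit: 3328.2 − 1664.1 = 1664.1.

π rises by 1664.1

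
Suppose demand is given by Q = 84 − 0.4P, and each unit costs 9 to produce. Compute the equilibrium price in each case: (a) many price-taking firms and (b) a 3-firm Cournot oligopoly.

Competition: P = 9; Cournot: P = 59.25

Inverting demand: P = 210 − 2.5Q.
Under competition P = MC = 9, so Q = (210 − 9)/2.5 = 80.4.
With 3 symmetric Cournot firms, each firm's FOC gives 210 − 10q = 9, so q = 20.1, Q = 3·20.1 = 60.3, and P = 59.25.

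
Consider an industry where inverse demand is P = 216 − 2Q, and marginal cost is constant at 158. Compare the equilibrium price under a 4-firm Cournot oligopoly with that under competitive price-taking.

Cournot: P = 169.6; Competition: P = 158

Cournot with 4 identical firms: the symmetric best-response condition is 216 − 10q = 158. Each firm produces q = 5.8, total output Q = 23.2, price P = 169.6.
Competitive firms price at marginal cost: P = 158, giving Q = 29.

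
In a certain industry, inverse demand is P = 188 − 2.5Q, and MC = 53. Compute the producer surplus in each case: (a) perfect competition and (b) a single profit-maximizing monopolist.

Competitive firms price at marginal cost: P = 53, giving Q = 54.
PS = (53 − 53)·54 = 0.
A monopolist chooses Q where MR = MC. MR = 188 − 5Q; setting this equal to 53 gives Q = 27 and P = 120.5.
PS = (120.5 − 53)·27 = 1822.5.

Competition: PS = 0; Monopoly: PS = 1822.5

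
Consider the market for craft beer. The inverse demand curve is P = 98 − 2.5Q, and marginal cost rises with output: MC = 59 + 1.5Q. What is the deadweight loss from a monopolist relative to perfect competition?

DWL = 28.125

Competitive equilibrium sets price equal to marginal cost: 98 − 2.5Q = 59 + 1.5Q, so Q = 9.75 and P = 73.625.
A monopolist chooses Q where MR = MC. MR = 98 − 5Q; setting this equal to 59 + 1.5Q gives Q = 6 and P = 83.
CS = ½·(98 − 73.625)·9.75 = 7605/64; PS = (73.625·9.75 − 59·9.75 − ½·1.5·9.75²) = 4563/64; TS = 190.125.
CS = ½·(98 − 83)·6 = 45; PS = (83·6 − 59·6 − ½·1.5·6²) = 117; TS = 162.
DWL = 190.125 − 162 = 28.125.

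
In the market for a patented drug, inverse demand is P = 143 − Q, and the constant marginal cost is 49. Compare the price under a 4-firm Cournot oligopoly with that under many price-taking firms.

Cournot: P = 67.8; Competition: P = 49

With 4 symmetric Cournot firms, each firm's FOC gives 143 − 5q = 49, so q = 18.8, Q = 4·18.8 = 75.2, and P = 67.8.
Perfect competition: P = MC = 49, so 143 − Q = 49 and Q = 94.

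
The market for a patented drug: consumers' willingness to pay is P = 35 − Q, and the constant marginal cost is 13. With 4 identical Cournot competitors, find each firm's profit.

π_i = 19.36

With 4 symmetric Cournot firms, each firm's FOC gives 35 − 5q = 13, so q = 4.4, Q = 4·4.4 = 17.6, and P = 17.4.
Each firm's profit = (17.4 − 13)·4.4 = 19.36.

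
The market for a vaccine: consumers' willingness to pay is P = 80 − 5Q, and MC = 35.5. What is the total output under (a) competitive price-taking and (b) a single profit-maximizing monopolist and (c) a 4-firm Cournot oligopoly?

Competition: Q = 8.9; Monopoly: Q = 4.45; Cournot: Q = 7.12

Perfect competition: P = MC = 35.5, so 80 − 5Q = 35.5 and Q = 8.9.
A monopolist chooses Q where MR = MC. MR = 80 − 10Q; setting this equal to 35.5 gives Q = 4.45 and P = 57.75.
In a 4-firm Cournot equilibrium, symmetry and the first-order condition give q = (80 − 35.5)/(25) = 1.78. So Q = 7.12 and P = 44.4.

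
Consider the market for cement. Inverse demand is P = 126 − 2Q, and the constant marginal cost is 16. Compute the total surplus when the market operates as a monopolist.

Monopoly sets MR = MC: 126 − 4Q = 16 ⇒ Q = 27.5, P = 126 − 2·27.5 = 71.
CS = ½·(126 − 71)·27.5 = 756.25; PS = (71 − 16)·27.5 = 1512.5; TS = 2268.75.

TS = 2268.75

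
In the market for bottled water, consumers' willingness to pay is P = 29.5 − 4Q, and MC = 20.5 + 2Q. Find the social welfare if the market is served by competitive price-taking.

Under competition P = MC: 29.5 − 4Q = 20.5 + 2Q ⇒ Q = 1.5, P = 23.5.
CS = ½·(29.5 − 23.5)·1.5 = 4.5; PS = (23.5·1.5 − 20.5·1.5 − ½·2·1.5²) = 2.25; TS = 6.75.

TS = 6.75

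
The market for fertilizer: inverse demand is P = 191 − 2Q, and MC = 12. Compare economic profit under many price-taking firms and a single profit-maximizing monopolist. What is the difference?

Perfect competition: P = MC = 12, so 191 − 2Q = 12 and Q = 89.5.
Profit = (12 − 12)·89.5 = 0.
A monopolist chooses Q where MR = MC. MR = 191 − 4Q; setting this equal to 12 gives Q = 44.75 and P = 101.5.
Profit = (101.5 − 12)·44.75 = 4005.125.
Change in economic profit: 4005.125 − 0 = 4005.125.

π rises by 4005.125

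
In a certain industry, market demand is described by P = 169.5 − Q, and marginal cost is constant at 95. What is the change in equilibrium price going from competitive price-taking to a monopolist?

Perfect competition: P = MC = 95, so 169.5 − Q = 95 and Q = 74.5.
A monopolist chooses Q where MR = MC. MR = 169.5 − 2Q; setting this equal to 95 gives Q = 37.25 and P = 132.25.
Change in equilibrium price: 132.25 − 95 = 37.25.

Equilibrium price rises by 37.25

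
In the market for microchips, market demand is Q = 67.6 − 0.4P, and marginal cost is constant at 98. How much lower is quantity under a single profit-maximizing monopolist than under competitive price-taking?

Q falls by 14.2

Inverting demand: P = 169 − 2.5Q.
Perfect competition: P = MC = 98, so 169 − 2.5Q = 98 and Q = 28.4.
A monopolist chooses Q where MR = MC. MR = 169 − 5Q; setting this equal to 98 gives Q = 14.2 and P = 133.5.
Change in quantity: 14.2 − 28.4 = −14.2.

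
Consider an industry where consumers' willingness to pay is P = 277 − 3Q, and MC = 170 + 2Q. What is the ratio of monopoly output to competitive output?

The monopolist equates marginal revenue to marginal cost: 277 − 6Q = 170 + 2Q, so Q = 13.375. From demand, P = 236.875.
Under competition P = MC: 277 − 3Q = 170 + 2Q ⇒ Q = 21.4, P = 212.8.
Ratio Q_m/Q_c = 13.375/21.4 = 0.625.

Q_m/Q_c = 0.625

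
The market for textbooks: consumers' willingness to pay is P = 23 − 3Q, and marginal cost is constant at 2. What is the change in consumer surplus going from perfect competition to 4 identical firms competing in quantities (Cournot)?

CS falls by 26.46

Under competition P = MC = 2, so Q = (23 − 2)/3 = 7.
CS = ½·(23 − 2)·7 = 73.5.
In a 4-firm Cournot equilibrium, symmetry and the first-order condition give q = (23 − 2)/(15) = 1.4. So Q = 5.6 and P = 6.2.
CS = ½·(23 − 6.2)·5.6 = 47.04.
Change in consumer surplus: 47.04 − 73.5 = −26.46.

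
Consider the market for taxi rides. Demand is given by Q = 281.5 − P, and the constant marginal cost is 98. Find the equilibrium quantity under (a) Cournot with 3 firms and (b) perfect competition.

Inverting demand: P = 281.5 − Q.
Cournot with 3 identical firms: the symmetric best-response condition is 281.5 − 4q = 98. Each firm produces q = 45.875, total output Q = 137.625, price P = 143.875.
Competitive firms price at marginal cost: P = 98, giving Q = 183.5.

Cournot: Q = 137.625; Competition: Q = 183.5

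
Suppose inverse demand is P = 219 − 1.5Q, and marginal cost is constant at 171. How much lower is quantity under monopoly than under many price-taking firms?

Perfect competition: P = MC = 171, so 219 − 1.5Q = 171 and Q = 32.
A monopolist chooses Q where MR = MC. MR = 219 − 3Q; setting this equal to 171 gives Q = 16 and P = 195.
Change in quantity: 16 − 32 = −16.

Q falls by 16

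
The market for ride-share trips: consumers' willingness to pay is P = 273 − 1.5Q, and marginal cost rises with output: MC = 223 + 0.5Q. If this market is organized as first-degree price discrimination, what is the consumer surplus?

CS = 0

A perfectly discriminating monopolist sells every unit with P(Q) ≥ MC(Q), so output equals the competitive quantity Q = 25. Each buyer pays their reservation price, so CS = 0 and the firm captures all surplus.
CS = 0.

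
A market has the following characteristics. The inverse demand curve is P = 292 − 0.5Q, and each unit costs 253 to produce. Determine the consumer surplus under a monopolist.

CS = 380.25

Monopoly sets MR = MC: 292 − Q = 253 ⇒ Q = 39, P = 292 − 0.5·39 = 272.5.
CS = ½·(292 − 272.5)·39 = 380.25.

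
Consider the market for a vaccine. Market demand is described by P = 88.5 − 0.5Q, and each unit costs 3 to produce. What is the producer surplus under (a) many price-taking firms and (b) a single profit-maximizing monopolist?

Competition: PS = 0; Monopoly: PS = 3655.125

Competitive firms price at marginal cost: P = 3, giving Q = 171.
PS = (3 − 3)·171 = 0.
Monopoly sets MR = MC: 88.5 − Q = 3 ⇒ Q = 85.5, P = 88.5 − 0.5·85.5 = 45.75.
PS = (45.75 − 3)·85.5 = 3655.125.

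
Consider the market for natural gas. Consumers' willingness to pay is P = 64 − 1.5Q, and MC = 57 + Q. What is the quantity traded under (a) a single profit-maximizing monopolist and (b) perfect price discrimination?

Monopoly: Q = 1.75; Perfect PD: Q = 2.8

The monopolist equates marginal revenue to marginal cost: 64 − 3Q = 57 + Q, so Q = 1.75. From demand, P = 61.375.
With perfect price discrimination, output is the efficient level Q = 2.8 (where demand meets MC), but every buyer pays their willingness to pay: CS = 0 and PS = total surplus.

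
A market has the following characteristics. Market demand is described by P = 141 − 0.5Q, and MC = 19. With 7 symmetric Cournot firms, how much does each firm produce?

With 7 symmetric Cournot firms, each firm's FOC gives 141 − 4q = 19, so q = 30.5, Q = 7·30.5 = 213.5, and P = 34.25.

q_i = 30.5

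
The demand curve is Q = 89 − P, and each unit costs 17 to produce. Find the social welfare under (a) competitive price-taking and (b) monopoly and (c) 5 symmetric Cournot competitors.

Competition: TS = 2592; Monopoly: TS = 1944; Cournot: TS = 2520

Inverting demand: P = 89 − Q.
Competitive firms price at marginal cost: P = 17, giving Q = 72.
CS = ½·(89 − 17)·72 = 2592; PS = (17 − 17)·72 = 0; TS = 2592.
A monopolist chooses Q where MR = MC. MR = 89 − 2Q; setting this equal to 17 gives Q = 36 and P = 53.
CS = ½·(89 − 53)·36 = 648; PS = (53 − 17)·36 = 1296; TS = 1944.
In a 5-firm Cournot equilibrium, symmetry and the first-order condition give q = (89 − 17)/(6) = 12. So Q = 60 and P = 29.
CS = ½·(89 − 29)·60 = 1800; PS = (29 − 17)·60 = 720; TS = 2520.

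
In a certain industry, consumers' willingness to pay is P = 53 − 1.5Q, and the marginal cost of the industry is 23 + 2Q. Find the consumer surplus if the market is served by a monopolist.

A monopolist chooses Q where MR = MC. MR = 53 − 3Q; setting this equal to 23 + 2Q gives Q = 6 and P = 44.
CS = ½·(53 − 44)·6 = 27.

CS = 27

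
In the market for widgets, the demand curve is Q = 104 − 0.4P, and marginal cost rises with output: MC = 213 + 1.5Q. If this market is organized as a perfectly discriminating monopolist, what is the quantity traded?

Inverting demand: P = 260 − 2.5Q.
A perfectly discriminating monopolist sells every unit with P(Q) ≥ MC(Q), so output equals the competitive quantity Q = 11.75. Each buyer pays their reservation price, so CS = 0 and the firm captures all surplus.

Q = 11.75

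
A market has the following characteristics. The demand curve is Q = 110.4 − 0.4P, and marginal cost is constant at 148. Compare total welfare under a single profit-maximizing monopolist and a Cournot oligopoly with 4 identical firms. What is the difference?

TS rises by 688.128

Inverting demand: P = 276 − 2.5Q.
A monopolist chooses Q where MR = MC. MR = 276 − 5Q; setting this equal to 148 gives Q = 25.6 and P = 212.
CS = ½·(276 − 212)·25.6 = 819.2; PS = (212 − 148)·25.6 = 1638.4; TS = 2457.6.
In a 4-firm Cournot equilibrium, symmetry and the first-order condition give q = (276 − 148)/(12.5) = 10.24. So Q = 40.96 and P = 173.6.
CS = ½·(276 − 173.6)·40.96 = 2097.152; PS = (173.6 − 148)·40.96 = 1048.576; TS = 3145.728.
Change in total welfare: 3145.728 − 2457.6 = 688.128.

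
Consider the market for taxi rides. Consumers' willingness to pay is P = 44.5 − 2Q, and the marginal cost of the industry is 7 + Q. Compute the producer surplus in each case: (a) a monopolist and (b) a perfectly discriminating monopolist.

Monopoly: PS = 140.625; Perfect PD: PS = 234.375

The monopolist equates marginal revenue to marginal cost: 44.5 − 4Q = 7 + Q, so Q = 7.5. From demand, P = 29.5.
PS = P·Q − VC(Q) = 29.5·7.5 − (7·7.5 + ½·1·7.5²) = 140.625.
With perfect price discrimination, output is the efficient level Q = 12.5 (where demand meets MC), but every buyer pays their willingness to pay: CS = 0 and PS = total surplus.
PS = ½·(44.5 − 7)·12.5 = 234.375.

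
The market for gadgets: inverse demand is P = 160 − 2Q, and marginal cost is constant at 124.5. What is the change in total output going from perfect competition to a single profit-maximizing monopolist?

Perfect competition: P = MC = 124.5, so 160 − 2Q = 124.5 and Q = 17.75.
A monopolist chooses Q where MR = MC. MR = 160 − 4Q; setting this equal to 124.5 gives Q = 8.875 and P = 142.25.
Change in total output: 8.875 − 17.75 = −8.875.

Total output falls by 8.875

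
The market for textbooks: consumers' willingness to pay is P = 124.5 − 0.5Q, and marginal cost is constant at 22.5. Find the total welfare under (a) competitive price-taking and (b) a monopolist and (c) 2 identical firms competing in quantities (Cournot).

Competitive firms price at marginal cost: P = 22.5, giving Q = 204.
CS = ½·(124.5 − 22.5)·204 = 10404; PS = (22.5 − 22.5)·204 = 0; TS = 10404.
Monopoly sets MR = MC: 124.5 − Q = 22.5 ⇒ Q = 102, P = 124.5 − 0.5·102 = 73.5.
CS = ½·(124.5 − 73.5)·102 = 2601; PS = (73.5 − 22.5)·102 = 5202; TS = 7803.
With 2 symmetric Cournot firms, each firm's FOC gives 124.5 − 1.5q = 22.5, so q = 68, Q = 2·68 = 136, and P = 56.5.
CS = ½·(124.5 − 56.5)·136 = 4624; PS = (56.5 − 22.5)·136 = 4624; TS = 9248.

Competition: TS = 10404; Monopoly: TS = 7803; Cournot: TS = 9248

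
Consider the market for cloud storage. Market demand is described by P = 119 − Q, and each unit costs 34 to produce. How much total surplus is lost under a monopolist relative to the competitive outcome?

DWL = 903.125

Under competition P = MC = 34, so Q = (119 − 34)/1 = 85.
A monopolist chooses Q where MR = MC. MR = 119 − 2Q; setting this equal to 34 gives Q = 42.5 and P = 76.5.
DWL is the triangle between Q = 42.5 and Q = 85: ½·(85 − 42.5)·(76.5 − 34) = 903.125.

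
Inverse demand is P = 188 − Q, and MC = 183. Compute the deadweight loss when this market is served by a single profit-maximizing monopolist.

DWL = 3.125

Under competition P = MC = 183, so Q = (188 − 183)/1 = 5.
A monopolist chooses Q where MR = MC. MR = 188 − 2Q; setting this equal to 183 gives Q = 2.5 and P = 185.5.
DWL is the triangle between Q = 2.5 and Q = 5: ½·(5 − 2.5)·(185.5 − 183) = 3.125.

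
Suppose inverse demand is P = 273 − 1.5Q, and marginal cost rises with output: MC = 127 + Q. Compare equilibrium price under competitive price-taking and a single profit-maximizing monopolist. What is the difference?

Competitive equilibrium sets price equal to marginal cost: 273 − 1.5Q = 127 + Q, so Q = 58.4 and P = 185.4.
The monopolist equates marginal revenue to marginal cost: 273 − 3Q = 127 + Q, so Q = 36.5. From demand, P = 218.25.
Change in equilibrium price: 218.25 − 185.4 = 32.85.

P rises by 32.85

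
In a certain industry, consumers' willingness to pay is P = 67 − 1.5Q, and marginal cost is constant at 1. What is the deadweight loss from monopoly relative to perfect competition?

DWL = 363

Competitive firms price at marginal cost: P = 1, giving Q = 44.
Monopoly sets MR = MC: 67 − 3Q = 1 ⇒ Q = 22, P = 67 − 1.5·22 = 34.
DWL is the triangle between Q = 22 and Q = 44: ½·(44 − 22)·(34 − 1) = 363.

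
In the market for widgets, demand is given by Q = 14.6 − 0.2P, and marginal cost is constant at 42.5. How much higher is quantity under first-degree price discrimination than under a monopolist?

Inverting demand: P = 73 − 5Q.
Monopoly sets MR = MC: 73 − 10Q = 42.5 ⇒ Q = 3.05, P = 73 − 5·3.05 = 57.75.
A perfectly discriminating monopolist sells every unit with P(Q) ≥ MC(Q), so output equals the competitive quantity Q = 6.1. Each buyer pays their reservation price, so CS = 0 and the firm captures all surplus.
Change in quantity: 6.1 − 3.05 = 3.05.

Quantity rises by 3.05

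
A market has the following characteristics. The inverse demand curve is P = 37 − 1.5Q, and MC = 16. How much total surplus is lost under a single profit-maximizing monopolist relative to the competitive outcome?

DWL = 36.75

Perfect competition: P = MC = 16, so 37 − 1.5Q = 16 and Q = 14.
A monopolist chooses Q where MR = MC. MR = 37 − 3Q; setting this equal to 16 gives Q = 7 and P = 26.5.
DWL is the triangle between Q = 7 and Q = 14: ½·(14 − 7)·(26.5 − 16) = 36.75.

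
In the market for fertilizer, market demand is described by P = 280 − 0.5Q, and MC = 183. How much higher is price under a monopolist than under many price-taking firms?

Price rises by 48.5

Competitive firms price at marginal cost: P = 183, giving Q = 194.
The monopolist equates marginal revenue to marginal cost: 280 − Q = 183, so Q = 97. From demand, P = 231.5.
Change in price: 231.5 − 183 = 48.5.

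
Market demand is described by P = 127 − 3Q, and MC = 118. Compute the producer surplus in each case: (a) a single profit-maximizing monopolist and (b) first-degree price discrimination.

Monopoly: PS = 6.75; Perfect PD: PS = 13.5

Monopoly sets MR = MC: 127 − 6Q = 118 ⇒ Q = 1.5, P = 127 − 3·1.5 = 122.5.
PS = (122.5 − 118)·1.5 = 6.75.
A perfectly discriminating monopolist sells every unit with P(Q) ≥ MC(Q), so output equals the competitive quantity Q = 3. Each buyer pays their reservation price, so CS = 0 and the firm captures all surplus.
PS = ½·(127 − 118)·3 = 13.5.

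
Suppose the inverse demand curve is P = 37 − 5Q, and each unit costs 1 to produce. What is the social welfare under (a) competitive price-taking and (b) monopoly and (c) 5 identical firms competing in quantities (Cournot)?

Under competition P = MC = 1, so Q = (37 − 1)/5 = 7.2.
CS = ½·(37 − 1)·7.2 = 129.6; PS = (1 − 1)·7.2 = 0; TS = 129.6.
A monopolist chooses Q where MR = MC. MR = 37 − 10Q; setting this equal to 1 gives Q = 3.6 and P = 19.
CS = ½·(37 − 19)·3.6 = 32.4; PS = (19 − 1)·3.6 = 64.8; TS = 97.2.
With 5 symmetric Cournot firms, each firm's FOC gives 37 − 30q = 1, so q = 1.2, Q = 5·1.2 = 6, and P = 7.
CS = ½·(37 − 7)·6 = 90; PS = (7 − 1)·6 = 36; TS = 126.

Competition: TS = 129.6; Monopoly: TS = 97.2; Cournot: TS = 126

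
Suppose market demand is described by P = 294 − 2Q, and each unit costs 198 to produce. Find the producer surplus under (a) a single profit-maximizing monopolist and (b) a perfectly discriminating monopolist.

Monopoly: PS = 1152; Perfect PD: PS = 2304

The monopolist equates marginal revenue to marginal cost: 294 − 4Q = 198, so Q = 24. From demand, P = 246.
PS = (246 − 198)·24 = 1152.
A perfectly discriminating monopolist sells every unit with P(Q) ≥ MC(Q), so output equals the competitive quantity Q = 48. Each buyer pays their reservation price, so CS = 0 and the firm captures all surplus.
PS = ½·(294 − 198)·48 = 2304.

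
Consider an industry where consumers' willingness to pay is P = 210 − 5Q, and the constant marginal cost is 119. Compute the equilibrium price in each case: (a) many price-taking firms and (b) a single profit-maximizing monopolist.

Under competition P = MC = 119, so Q = (210 − 119)/5 = 18.2.
Monopoly sets MR = MC: 210 − 10Q = 119 ⇒ Q = 9.1, P = 210 − 5·9.1 = 164.5.

Competition: P = 119; Monopoly: P = 164.5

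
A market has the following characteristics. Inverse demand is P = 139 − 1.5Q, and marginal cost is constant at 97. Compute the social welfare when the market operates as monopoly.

TS = 441

Monopoly sets MR = MC: 139 − 3Q = 97 ⇒ Q = 14, P = 139 − 1.5·14 = 118.
CS = ½·(139 − 118)·14 = 147; PS = (118 − 97)·14 = 294; TS = 441.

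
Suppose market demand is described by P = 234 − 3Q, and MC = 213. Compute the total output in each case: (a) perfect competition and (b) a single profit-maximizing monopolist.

Competitive firms price at marginal cost: P = 213, giving Q = 7.
A monopolist chooses Q where MR = MC. MR = 234 − 6Q; setting this equal to 213 gives Q = 3.5 and P = 223.5.

Competition: Q = 7; Monopoly: Q = 3.5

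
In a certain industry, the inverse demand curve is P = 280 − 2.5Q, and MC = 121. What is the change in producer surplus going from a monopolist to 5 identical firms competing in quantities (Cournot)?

Producer surplus falls by 1123.6

The monopolist equates marginal revenue to marginal cost: 280 − 5Q = 121, so Q = 31.8. From demand, P = 200.5.
PS = (200.5 − 121)·31.8 = 2528.1.
With 5 symmetric Cournot firms, each firm's FOC gives 280 − 15q = 121, so q = 10.6, Q = 5·10.6 = 53, and P = 147.5.
PS = (147.5 − 121)·53 = 1404.5.
Change in producer surplus: 1404.5 − 2528.1 = −1123.6.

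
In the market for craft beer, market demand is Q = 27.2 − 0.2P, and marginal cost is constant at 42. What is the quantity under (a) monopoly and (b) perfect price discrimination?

Monopoly: Q = 9.4; Perfect PD: Q = 18.8

Inverting demand: P = 136 − 5Q.
The monopolist equates marginal revenue to marginal cost: 136 − 10Q = 42, so Q = 9.4. From demand, P = 89.
Under first-degree price discrimination the firm charges each unit its demand price and produces up to where P = MC, i.e. Q = 18.8. Consumer surplus is zero; producer surplus equals total surplus.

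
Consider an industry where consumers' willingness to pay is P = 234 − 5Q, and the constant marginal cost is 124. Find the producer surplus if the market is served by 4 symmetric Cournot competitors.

PS = 387.2

In a 4-firm Cournot equilibrium, symmetry and the first-order condition give q = (234 − 124)/(25) = 4.4. So Q = 17.6 and P = 146.
PS = (146 − 124)·17.6 = 387.2.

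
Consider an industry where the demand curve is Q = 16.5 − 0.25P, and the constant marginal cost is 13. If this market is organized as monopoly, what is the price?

Inverting demand: P = 66 − 4Q.
Monopoly sets MR = MC: 66 − 8Q = 13 ⇒ Q = 6.625, P = 66 − 4·6.625 = 39.5.

P = 39.5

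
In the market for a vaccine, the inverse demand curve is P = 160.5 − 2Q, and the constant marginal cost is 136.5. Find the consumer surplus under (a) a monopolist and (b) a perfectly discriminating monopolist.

Monopoly: CS = 36; Perfect PD: CS = 0

A monopolist chooses Q where MR = MC. MR = 160.5 − 4Q; setting this equal to 136.5 gives Q = 6 and P = 148.5.
CS = ½·(160.5 − 148.5)·6 = 36.
A perfectly discriminating monopolist sells every unit with P(Q) ≥ MC(Q), so output equals the competitive quantity Q = 12. Each buyer pays their reservation price, so CS = 0 and the firm captures all surplus.
CS = 0.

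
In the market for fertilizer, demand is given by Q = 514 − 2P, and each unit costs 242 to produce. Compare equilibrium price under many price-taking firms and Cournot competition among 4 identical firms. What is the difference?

Inverting demand: P = 257 − 0.5Q.
Under competition P = MC = 242, so Q = (257 − 242)/0.5 = 30.
In a 4-firm Cournot equilibrium, symmetry and the first-order condition give q = (257 − 242)/(2.5) = 6. So Q = 24 and P = 245.
Change in equilibrium price: 245 − 242 = 3.

P rises by 3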